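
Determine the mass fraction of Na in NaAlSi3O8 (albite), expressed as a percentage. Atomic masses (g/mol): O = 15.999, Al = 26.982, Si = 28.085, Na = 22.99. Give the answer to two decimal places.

M(NaAlSi3O8) = 262.219 g/mol.
Na contributes 1 × 22.99 = 22.990 g per mole.
22.990/262.219 = 0.0877 → 8.77%.

8.77 mass %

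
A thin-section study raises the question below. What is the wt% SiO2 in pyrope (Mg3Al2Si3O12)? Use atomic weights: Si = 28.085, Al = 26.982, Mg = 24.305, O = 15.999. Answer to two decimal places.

M(Mg3Al2Si3O12) = 403.122 g/mol; M(SiO2) = 60.083 g/mol.
Moles SiO2 per formula unit = 3 Si ÷ 1 = 3.0000.
SiO2 fraction = (3.0000 × 60.083) / 403.122 = 180.249/403.122 = 0.4471.

44.71 wt%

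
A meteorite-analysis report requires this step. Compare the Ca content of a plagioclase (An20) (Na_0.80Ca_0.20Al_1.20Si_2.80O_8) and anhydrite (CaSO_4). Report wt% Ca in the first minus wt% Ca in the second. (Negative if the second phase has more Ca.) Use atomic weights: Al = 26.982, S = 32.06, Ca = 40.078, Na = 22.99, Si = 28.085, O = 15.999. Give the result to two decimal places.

Ca in Na_0.80Ca_0.20Al_1.20Si_2.80O_8: molar mass 265.416 g/mol; 0.20×40.078 = 8.016 g → 3.02 wt%.
Ca in CaSO_4: molar mass 136.134 g/mol; 1×40.078 = 40.078 g → 29.44 wt%.
Difference = 3.02 − 29.44 = -26.42 percentage points.

-26.42 percentage points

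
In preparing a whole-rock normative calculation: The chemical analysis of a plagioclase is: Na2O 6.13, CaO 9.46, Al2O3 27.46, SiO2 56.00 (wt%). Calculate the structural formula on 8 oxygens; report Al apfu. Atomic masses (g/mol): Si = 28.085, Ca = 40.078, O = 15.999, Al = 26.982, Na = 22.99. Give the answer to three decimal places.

1.466 Al apfu

6.13 wt% Na2O ÷ 61.979 g/mol = 0.09890 mol, giving 0.19780 Na and 0.09890 O.
9.46 wt% CaO ÷ 56.077 g/mol = 0.16870 mol, giving 0.16870 Ca and 0.16870 O.
27.46 wt% Al2O3 ÷ 101.961 g/mol = 0.26932 mol, giving 0.53864 Al and 0.80796 O.
56.00 wt% SiO2 ÷ 60.083 g/mol = 0.93204 mol, giving 0.93204 Si and 1.86408 O.
Oxygen sums to 2.93964; scaling by 8/2.93964 = 2.72142 puts the formula on 8 O.
Al: 0.53864 × 2.72142 = 1.466 atoms per formula unit.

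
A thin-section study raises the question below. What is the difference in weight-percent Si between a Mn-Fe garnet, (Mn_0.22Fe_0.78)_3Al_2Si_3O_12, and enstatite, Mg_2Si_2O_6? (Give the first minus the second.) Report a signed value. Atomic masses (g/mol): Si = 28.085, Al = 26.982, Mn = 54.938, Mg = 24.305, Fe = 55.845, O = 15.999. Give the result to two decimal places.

-11.03 percentage points

Si in (Mn_0.22Fe_0.78)_3Al_2Si_3O_12: molar mass 497.143 g/mol; 3×28.085 = 84.255 g → 16.95 wt%.
Si in Mg_2Si_2O_6: molar mass 200.774 g/mol; 2×28.085 = 56.170 g → 27.98 wt%.
Difference = 16.95 − 27.98 = -11.03 percentage points.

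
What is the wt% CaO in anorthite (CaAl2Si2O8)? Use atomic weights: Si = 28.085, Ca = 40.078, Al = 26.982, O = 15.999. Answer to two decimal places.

20.16 wt%

Molar mass of CaAl2Si2O8 = 1·40.078 + 2·26.982 + 2·28.085 + 8·15.999 = 278.204 g/mol.
Each formula unit contains 1 Ca, equivalent to 1/1 = 1.0000 mol CaO.
M(CaO) = 1×40.078 + 1×15.999 = 56.077 g/mol.
Mass of CaO per formula unit = 1.0000 × 56.077 = 56.077 g.
CaO wt% = 56.077 / 278.204 × 100 = 20.16%.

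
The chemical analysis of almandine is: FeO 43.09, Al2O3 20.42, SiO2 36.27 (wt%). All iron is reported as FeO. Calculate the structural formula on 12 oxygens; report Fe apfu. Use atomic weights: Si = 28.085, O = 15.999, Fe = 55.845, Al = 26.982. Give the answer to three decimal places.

2.989 Fe apfu

FeO: 43.09/71.844 = 0.59977 mol → 0.59977 mol Fe, 0.59977 mol O.
Al2O3: 20.42/101.961 = 0.20027 mol → 0.40054 mol Al, 0.60081 mol O.
SiO2: 36.27/60.083 = 0.60366 mol → 0.60366 mol Si, 1.20732 mol O.
Total oxygen = 2.40790 mol. Normalization factor = 12/2.40790 = 4.98360.
Fe per 12 O = 0.59977 × 4.98360 = 2.989.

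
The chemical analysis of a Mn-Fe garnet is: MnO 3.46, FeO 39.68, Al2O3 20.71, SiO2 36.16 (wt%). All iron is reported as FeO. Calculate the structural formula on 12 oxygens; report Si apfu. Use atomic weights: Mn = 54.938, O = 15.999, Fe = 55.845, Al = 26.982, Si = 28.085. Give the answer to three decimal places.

3.46 wt% MnO ÷ 70.937 g/mol = 0.04878 mol, giving 0.04878 Mn and 0.04878 O.
39.68 wt% FeO ÷ 71.844 g/mol = 0.55231 mol, giving 0.55231 Fe and 0.55231 O.
20.71 wt% Al2O3 ÷ 101.961 g/mol = 0.20312 mol, giving 0.40624 Al and 0.60936 O.
36.16 wt% SiO2 ÷ 60.083 g/mol = 0.60183 mol, giving 0.60183 Si and 1.20366 O.
Oxygen sums to 2.41411; scaling by 12/2.41411 = 4.97078 puts the formula on 12 O.
Si: 0.60183 × 4.97078 = 2.992 atoms per formula unit.

2.992 Si apfu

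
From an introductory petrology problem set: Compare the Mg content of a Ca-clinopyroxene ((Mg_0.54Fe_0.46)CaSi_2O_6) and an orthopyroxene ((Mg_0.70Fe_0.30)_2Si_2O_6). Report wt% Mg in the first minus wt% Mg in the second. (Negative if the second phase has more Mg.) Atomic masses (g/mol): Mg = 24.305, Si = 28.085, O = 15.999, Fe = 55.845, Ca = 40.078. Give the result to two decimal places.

-9.81 percentage points

Mg in (Mg_0.54Fe_0.46)CaSi_2O_6: molar mass 231.055 g/mol; 0.54×24.305 = 13.125 g → 5.68 wt%.
Mg in (Mg_0.70Fe_0.30)_2Si_2O_6: molar mass 219.698 g/mol; 1.40×24.305 = 34.027 g → 15.49 wt%.
Difference = 5.68 − 15.49 = -9.81 percentage points.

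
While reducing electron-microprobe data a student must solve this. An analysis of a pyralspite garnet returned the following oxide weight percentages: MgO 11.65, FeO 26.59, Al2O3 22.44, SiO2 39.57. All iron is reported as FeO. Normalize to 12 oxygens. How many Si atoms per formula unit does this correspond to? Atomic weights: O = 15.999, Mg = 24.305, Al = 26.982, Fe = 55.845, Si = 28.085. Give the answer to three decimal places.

11.65 wt% MgO ÷ 40.304 g/mol = 0.28905 mol, giving 0.28905 Mg and 0.28905 O.
26.59 wt% FeO ÷ 71.844 g/mol = 0.37011 mol, giving 0.37011 Fe and 0.37011 O.
22.44 wt% Al2O3 ÷ 101.961 g/mol = 0.22008 mol, giving 0.44016 Al and 0.66024 O.
39.57 wt% SiO2 ÷ 60.083 g/mol = 0.65859 mol, giving 0.65859 Si and 1.31718 O.
Oxygen sums to 2.63658; scaling by 12/2.63658 = 4.55135 puts the formula on 12 O.
Si: 0.65859 × 4.55135 = 2.997 atoms per formula unit.

2.997 Si apfu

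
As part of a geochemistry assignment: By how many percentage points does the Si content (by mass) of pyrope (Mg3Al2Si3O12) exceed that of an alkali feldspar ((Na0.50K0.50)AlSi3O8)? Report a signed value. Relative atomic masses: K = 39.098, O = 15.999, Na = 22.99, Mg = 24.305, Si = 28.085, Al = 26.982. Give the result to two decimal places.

M(Mg3Al2Si3O12) = 403.122 g/mol, so wt% Si = 84.255/403.122 × 100 = 20.90%.
M((Na0.50K0.50)AlSi3O8) = 270.273 g/mol, so wt% Si = 84.255/270.273 × 100 = 31.17%.
20.90 − 31.17 = -10.27 pp.

-10.27 percentage points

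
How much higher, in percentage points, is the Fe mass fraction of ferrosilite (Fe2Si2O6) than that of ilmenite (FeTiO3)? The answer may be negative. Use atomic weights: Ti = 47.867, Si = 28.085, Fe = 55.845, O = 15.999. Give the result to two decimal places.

M(Fe2Si2O6) = 263.854 g/mol, so wt% Fe = 111.690/263.854 × 100 = 42.33%.
M(FeTiO3) = 151.709 g/mol, so wt% Fe = 55.845/151.709 × 100 = 36.81%.
42.33 − 36.81 = 5.52 pp.

5.52 percentage points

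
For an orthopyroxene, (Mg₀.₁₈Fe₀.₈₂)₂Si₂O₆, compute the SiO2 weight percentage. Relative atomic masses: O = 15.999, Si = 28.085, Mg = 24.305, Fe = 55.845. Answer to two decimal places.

47.59 wt%

Molar mass of (Mg₀.₁₈Fe₀.₈₂)₂Si₂O₆ = 0.36*24.305 + 1.64*55.845 + 2*28.085 + 6*15.999 = 252.500 g/mol.
Each formula unit contains 2 Si, equivalent to 2/1 = 2.0000 mol SiO2.
M(SiO2) = 1×28.085 + 2×15.999 = 60.083 g/mol.
Mass of SiO2 per formula unit = 2.0000 × 60.083 = 120.166 g.
SiO2 wt% = 120.166 / 252.500 × 100 = 47.59%.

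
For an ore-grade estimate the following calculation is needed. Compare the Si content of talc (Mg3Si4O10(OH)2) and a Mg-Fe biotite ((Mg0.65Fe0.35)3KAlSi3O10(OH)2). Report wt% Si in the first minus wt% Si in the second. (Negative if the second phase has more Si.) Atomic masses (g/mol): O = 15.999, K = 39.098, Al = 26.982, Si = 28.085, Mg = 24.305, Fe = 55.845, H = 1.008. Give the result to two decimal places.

First mineral: 112.340 g Si in 379.259 g formula = 29.62 wt% Si.
Second mineral: 84.255 g Si in 450.371 g formula = 18.71 wt% Si.
29.62% − 18.71% gives a difference of 10.91 percentage points.

10.91 percentage points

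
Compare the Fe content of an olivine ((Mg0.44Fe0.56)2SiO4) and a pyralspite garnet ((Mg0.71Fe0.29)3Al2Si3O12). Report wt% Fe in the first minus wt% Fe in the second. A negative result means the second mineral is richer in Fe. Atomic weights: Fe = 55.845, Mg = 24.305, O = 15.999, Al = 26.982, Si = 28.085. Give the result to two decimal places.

24.25 percentage points

M((Mg0.44Fe0.56)2SiO4) = 176.016 g/mol, so wt% Fe = 62.546/176.016 × 100 = 35.53%.
M((Mg0.71Fe0.29)3Al2Si3O12) = 430.562 g/mol, so wt% Fe = 48.585/430.562 × 100 = 11.28%.
35.53 − 11.28 = 24.25 pp.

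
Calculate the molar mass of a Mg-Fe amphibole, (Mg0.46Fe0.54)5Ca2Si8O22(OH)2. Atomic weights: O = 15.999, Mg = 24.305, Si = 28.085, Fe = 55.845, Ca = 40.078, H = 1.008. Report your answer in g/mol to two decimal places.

The formula mass is the sum 2.30*24.305 + 2.70*55.845 + 2*40.078 + 8*28.085 + 24*15.999 + 2*1.008.

897.51 g/mol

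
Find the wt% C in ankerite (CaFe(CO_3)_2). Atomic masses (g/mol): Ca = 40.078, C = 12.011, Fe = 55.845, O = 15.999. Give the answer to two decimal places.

11.12 wt%

Molar mass of CaFe(CO_3)_2: 1×40.078 + 1×55.845 + 2×12.011 + 6×15.999 = 215.939 g/mol.
Mass of C per formula unit: 2 × 12.011 = 24.022 g.
Weight fraction C = 24.022 / 215.939 = 0.1112.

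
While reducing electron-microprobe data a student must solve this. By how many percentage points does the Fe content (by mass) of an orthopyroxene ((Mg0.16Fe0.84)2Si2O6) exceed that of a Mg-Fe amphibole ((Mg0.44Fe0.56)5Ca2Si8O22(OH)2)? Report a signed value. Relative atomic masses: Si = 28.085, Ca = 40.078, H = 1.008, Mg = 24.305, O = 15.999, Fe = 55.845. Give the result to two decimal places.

First mineral: 93.820 g Fe in 253.761 g formula = 36.97 wt% Fe.
Second mineral: 156.366 g Fe in 900.665 g formula = 17.36 wt% Fe.
36.97% − 17.36% gives a difference of 19.61 percentage points.

19.61 percentage points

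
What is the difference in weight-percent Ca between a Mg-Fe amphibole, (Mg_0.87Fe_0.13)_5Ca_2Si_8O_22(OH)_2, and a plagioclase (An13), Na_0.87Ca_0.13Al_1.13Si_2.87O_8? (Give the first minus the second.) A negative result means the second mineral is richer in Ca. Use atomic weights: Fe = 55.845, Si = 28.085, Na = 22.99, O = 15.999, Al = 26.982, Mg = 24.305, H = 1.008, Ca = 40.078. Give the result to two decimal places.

7.65 percentage points

M((Mg_0.87Fe_0.13)_5Ca_2Si_8O_22(OH)_2) = 832.854 g/mol, so wt% Ca = 80.156/832.854 × 100 = 9.62%.
M(Na_0.87Ca_0.13Al_1.13Si_2.87O_8) = 264.297 g/mol, so wt% Ca = 5.210/264.297 × 100 = 1.97%.
9.62 − 1.97 = 7.65 pp.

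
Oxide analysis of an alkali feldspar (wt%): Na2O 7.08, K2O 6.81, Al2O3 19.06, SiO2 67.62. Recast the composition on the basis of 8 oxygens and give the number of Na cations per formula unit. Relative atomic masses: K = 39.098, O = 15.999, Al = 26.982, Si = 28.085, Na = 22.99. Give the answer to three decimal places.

0.610 Na apfu

Na2O: 7.08/61.979 = 0.11423 mol → 0.22846 mol Na, 0.11423 mol O.
K2O: 6.81/94.195 = 0.07230 mol → 0.14460 mol K, 0.07230 mol O.
Al2O3: 19.06/101.961 = 0.18693 mol → 0.37386 mol Al, 0.56079 mol O.
SiO2: 67.62/60.083 = 1.12544 mol → 1.12544 mol Si, 2.25088 mol O.
Total oxygen = 2.99820 mol. Normalization factor = 8/2.99820 = 2.66827.
Na per 8 O = 0.22846 × 2.66827 = 0.610.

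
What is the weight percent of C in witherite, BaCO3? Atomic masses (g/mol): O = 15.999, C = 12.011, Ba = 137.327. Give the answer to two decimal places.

6.09 wt%

Molar mass of BaCO3: 1·137.327 + 1·12.011 + 3·15.999 = 197.335 g/mol.
Mass of C per formula unit: 1 × 12.011 = 12.011 g.
Weight fraction C = 12.011 / 197.335 = 0.0609.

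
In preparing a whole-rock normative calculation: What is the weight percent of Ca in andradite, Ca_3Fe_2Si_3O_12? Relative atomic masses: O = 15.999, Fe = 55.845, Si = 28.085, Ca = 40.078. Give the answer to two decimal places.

Molar mass of Ca_3Fe_2Si_3O_12: 3*40.078 + 2*55.845 + 3*28.085 + 12*15.999 = 508.167 g/mol.
Mass of Ca per formula unit: 3 × 40.078 = 120.234 g.
Weight fraction Ca = 120.234 / 508.167 = 0.2366.

23.66 weight percent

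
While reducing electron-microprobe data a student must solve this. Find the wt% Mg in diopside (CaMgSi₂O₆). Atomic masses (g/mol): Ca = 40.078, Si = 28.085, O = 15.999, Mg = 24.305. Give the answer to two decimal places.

11.22 wt%

Molar mass of CaMgSi₂O₆: 1·40.078 + 1·24.305 + 2·28.085 + 6·15.999 = 216.547 g/mol.
Mass of Mg per formula unit: 1 × 24.305 = 24.305 g.
Weight fraction Mg = 24.305 / 216.547 = 0.1122.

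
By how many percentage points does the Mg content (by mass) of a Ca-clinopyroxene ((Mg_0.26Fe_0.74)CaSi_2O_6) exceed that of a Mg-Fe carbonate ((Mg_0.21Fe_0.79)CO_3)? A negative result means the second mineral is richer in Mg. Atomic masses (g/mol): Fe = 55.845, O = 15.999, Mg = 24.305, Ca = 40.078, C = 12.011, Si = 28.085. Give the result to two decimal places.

-2.04 percentage points

First mineral: 6.319 g Mg in 239.887 g formula = 2.63 wt% Mg.
Second mineral: 5.104 g Mg in 109.230 g formula = 4.67 wt% Mg.
2.63% − 4.67% gives a difference of -2.04 percentage points.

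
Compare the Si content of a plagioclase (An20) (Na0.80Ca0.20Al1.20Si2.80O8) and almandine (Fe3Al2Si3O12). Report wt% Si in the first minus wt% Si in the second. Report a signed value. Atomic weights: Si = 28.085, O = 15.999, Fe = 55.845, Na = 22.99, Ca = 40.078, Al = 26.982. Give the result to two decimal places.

12.70 percentage points

M(Na0.80Ca0.20Al1.20Si2.80O8) = 265.416 g/mol, so wt% Si = 78.638/265.416 × 100 = 29.63%.
M(Fe3Al2Si3O12) = 497.742 g/mol, so wt% Si = 84.255/497.742 × 100 = 16.93%.
29.63 − 16.93 = 12.70 pp.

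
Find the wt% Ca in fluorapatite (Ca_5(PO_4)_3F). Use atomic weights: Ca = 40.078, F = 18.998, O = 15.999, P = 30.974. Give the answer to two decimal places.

Formula mass = 5·40.078 + 3·30.974 + 12·15.999 + 1·18.998 = 504.298 g/mol, of which 200.390 g is Ca.
So Ca makes up 200.390/504.298 = 0.3974 of the mass, i.e. 39.74%.

39.74 wt%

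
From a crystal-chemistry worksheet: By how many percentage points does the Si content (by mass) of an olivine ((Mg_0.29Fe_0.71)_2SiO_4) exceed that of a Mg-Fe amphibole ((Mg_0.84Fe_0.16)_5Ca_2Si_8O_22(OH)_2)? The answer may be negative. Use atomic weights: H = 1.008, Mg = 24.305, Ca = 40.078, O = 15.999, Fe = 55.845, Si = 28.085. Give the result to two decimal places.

M((Mg_0.29Fe_0.71)_2SiO_4) = 185.478 g/mol, so wt% Si = 28.085/185.478 × 100 = 15.14%.
M((Mg_0.84Fe_0.16)_5Ca_2Si_8O_22(OH)_2) = 837.585 g/mol, so wt% Si = 224.680/837.585 × 100 = 26.82%.
15.14 − 26.82 = -11.68 pp.

-11.68 percentage points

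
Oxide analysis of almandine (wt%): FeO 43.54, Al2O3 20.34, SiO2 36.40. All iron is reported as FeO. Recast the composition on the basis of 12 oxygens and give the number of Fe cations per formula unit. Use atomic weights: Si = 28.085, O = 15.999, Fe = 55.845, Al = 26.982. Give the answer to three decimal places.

FeO: 43.54/71.844 = 0.60604 mol → 0.60604 mol Fe, 0.60604 mol O.
Al2O3: 20.34/101.961 = 0.19949 mol → 0.39898 mol Al, 0.59847 mol O.
SiO2: 36.40/60.083 = 0.60583 mol → 0.60583 mol Si, 1.21166 mol O.
Total oxygen = 2.41617 mol. Normalization factor = 12/2.41617 = 4.96654.
Fe per 12 O = 0.60604 × 4.96654 = 3.010.

3.010 Fe apfu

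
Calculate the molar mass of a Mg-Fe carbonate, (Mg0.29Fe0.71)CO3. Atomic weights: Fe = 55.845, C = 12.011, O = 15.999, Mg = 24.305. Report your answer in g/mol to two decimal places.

M = 0.29·24.305 + 0.71·55.845 + 1·12.011 + 3·15.999

106.71 g/mol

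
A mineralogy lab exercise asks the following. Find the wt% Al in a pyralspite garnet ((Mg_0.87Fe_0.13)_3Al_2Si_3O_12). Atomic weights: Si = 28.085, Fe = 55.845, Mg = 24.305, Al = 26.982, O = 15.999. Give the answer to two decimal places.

M((Mg_0.87Fe_0.13)_3Al_2Si_3O_12) = 415.423 g/mol.
Al contributes 2 × 26.982 = 53.964 g per mole.
53.964/415.423 = 0.1299 → 12.99%.

12.99 mass %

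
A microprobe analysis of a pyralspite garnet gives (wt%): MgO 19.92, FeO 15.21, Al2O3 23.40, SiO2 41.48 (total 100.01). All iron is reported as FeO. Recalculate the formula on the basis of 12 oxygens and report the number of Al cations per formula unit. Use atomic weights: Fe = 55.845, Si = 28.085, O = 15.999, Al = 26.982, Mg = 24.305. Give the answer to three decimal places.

MgO: 19.92/40.304 = 0.49424 mol → 0.49424 mol Mg, 0.49424 mol O.
FeO: 15.21/71.844 = 0.21171 mol → 0.21171 mol Fe, 0.21171 mol O.
Al2O3: 23.40/101.961 = 0.22950 mol → 0.45900 mol Al, 0.68850 mol O.
SiO2: 41.48/60.083 = 0.69038 mol → 0.69038 mol Si, 1.38076 mol O.
Total oxygen = 2.77521 mol. Normalization factor = 12/2.77521 = 4.32400.
Al per 12 O = 0.45900 × 4.32400 = 1.985.

1.985 Al apfu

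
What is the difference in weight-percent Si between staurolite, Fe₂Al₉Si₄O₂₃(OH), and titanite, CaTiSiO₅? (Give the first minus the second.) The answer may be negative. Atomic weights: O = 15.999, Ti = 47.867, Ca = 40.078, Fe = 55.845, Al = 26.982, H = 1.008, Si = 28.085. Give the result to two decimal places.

First mineral: 112.340 g Si in 851.852 g formula = 13.19 wt% Si.
Second mineral: 28.085 g Si in 196.025 g formula = 14.33 wt% Si.
13.19% − 14.33% gives a difference of -1.14 percentage points.

-1.14 percentage points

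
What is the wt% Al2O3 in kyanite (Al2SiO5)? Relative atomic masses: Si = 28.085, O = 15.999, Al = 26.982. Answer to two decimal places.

Formula mass = 162.044 g/mol.
2 Al → 1.0000 mol Al2O3 per formula unit; M(Al2O3) = 101.961, so Al2O3 mass = 101.961 g.
101.961/162.044 × 100 = 62.92 wt%.

62.92 wt%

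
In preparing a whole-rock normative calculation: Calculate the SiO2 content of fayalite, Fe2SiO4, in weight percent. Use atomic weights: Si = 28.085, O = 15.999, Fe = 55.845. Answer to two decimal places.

Formula mass = 203.771 g/mol.
1 Si → 1.0000 mol SiO2 per formula unit; M(SiO2) = 60.083, so SiO2 mass = 60.083 g.
60.083/203.771 × 100 = 29.49 wt%.

29.49 wt%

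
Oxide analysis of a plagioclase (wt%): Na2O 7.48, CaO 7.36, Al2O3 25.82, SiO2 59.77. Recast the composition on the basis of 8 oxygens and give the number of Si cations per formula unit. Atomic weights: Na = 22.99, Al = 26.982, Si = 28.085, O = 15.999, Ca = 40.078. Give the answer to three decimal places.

Na2O (M=61.979): mol = 0.12069; Na = 0.24138, O = 0.12069.
CaO (M=56.077): mol = 0.13125; Ca = 0.13125, O = 0.13125.
Al2O3 (M=101.961): mol = 0.25323; Al = 0.50646, O = 0.75969.
SiO2 (M=60.083): mol = 0.99479; Si = 0.99479, O = 1.98958.
ΣO = 3.00121; factor = 8/ΣO = 2.66559.
Si apfu = 0.99479 × 2.66559 = 2.652.

2.652 Si apfu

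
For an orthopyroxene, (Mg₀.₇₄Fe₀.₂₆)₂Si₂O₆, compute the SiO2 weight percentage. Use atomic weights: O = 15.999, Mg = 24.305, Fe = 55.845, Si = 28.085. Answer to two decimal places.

55.33 wt%

Molar mass of (Mg₀.₇₄Fe₀.₂₆)₂Si₂O₆ = 1.48*24.305 + 0.52*55.845 + 2*28.085 + 6*15.999 = 217.175 g/mol.
Each formula unit contains 2 Si, equivalent to 2/1 = 2.0000 mol SiO2.
M(SiO2) = 1×28.085 + 2×15.999 = 60.083 g/mol.
Mass of SiO2 per formula unit = 2.0000 × 60.083 = 120.166 g.
SiO2 wt% = 120.166 / 217.175 × 100 = 55.33%.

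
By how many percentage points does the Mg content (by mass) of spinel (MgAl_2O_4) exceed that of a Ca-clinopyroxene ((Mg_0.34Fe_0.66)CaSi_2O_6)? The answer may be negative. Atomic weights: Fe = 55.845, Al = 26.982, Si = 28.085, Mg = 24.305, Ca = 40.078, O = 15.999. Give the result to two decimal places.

M(MgAl_2O_4) = 142.265 g/mol, so wt% Mg = 24.305/142.265 × 100 = 17.08%.
M((Mg_0.34Fe_0.66)CaSi_2O_6) = 237.363 g/mol, so wt% Mg = 8.264/237.363 × 100 = 3.48%.
17.08 − 3.48 = 13.60 pp.

13.60 percentage points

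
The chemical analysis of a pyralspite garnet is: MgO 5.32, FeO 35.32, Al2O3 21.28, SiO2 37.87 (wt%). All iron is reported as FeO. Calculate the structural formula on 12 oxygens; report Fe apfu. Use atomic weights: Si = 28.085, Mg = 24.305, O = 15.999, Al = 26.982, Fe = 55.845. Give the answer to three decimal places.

MgO: 5.32/40.304 = 0.13200 mol → 0.13200 mol Mg, 0.13200 mol O.
FeO: 35.32/71.844 = 0.49162 mol → 0.49162 mol Fe, 0.49162 mol O.
Al2O3: 21.28/101.961 = 0.20871 mol → 0.41742 mol Al, 0.62613 mol O.
SiO2: 37.87/60.083 = 0.63029 mol → 0.63029 mol Si, 1.26058 mol O.
Total oxygen = 2.51033 mol. Normalization factor = 12/2.51033 = 4.78025.
Fe per 12 O = 0.49162 × 4.78025 = 2.350.

2.350 Fe apfu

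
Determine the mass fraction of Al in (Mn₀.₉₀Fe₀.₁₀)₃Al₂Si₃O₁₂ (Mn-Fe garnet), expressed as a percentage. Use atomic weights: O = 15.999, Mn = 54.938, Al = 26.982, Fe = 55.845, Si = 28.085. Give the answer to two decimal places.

Formula mass = 2.70*54.938 + 0.30*55.845 + 2*26.982 + 3*28.085 + 12*15.999 = 495.293 g/mol, of which 53.964 g is Al.
So Al makes up 53.964/495.293 = 0.1090 of the mass, i.e. 10.90%.

10.90 wt%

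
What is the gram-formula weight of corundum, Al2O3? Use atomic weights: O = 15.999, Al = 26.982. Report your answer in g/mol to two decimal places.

101.96 g/mol

The formula mass is the sum 2(26.982) + 3(15.999).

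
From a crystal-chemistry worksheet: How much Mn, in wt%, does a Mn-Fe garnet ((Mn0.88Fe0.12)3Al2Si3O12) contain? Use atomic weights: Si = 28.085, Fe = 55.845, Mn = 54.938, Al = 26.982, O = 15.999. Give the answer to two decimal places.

Molar mass of (Mn0.88Fe0.12)3Al2Si3O12: 2.64*54.938 + 0.36*55.845 + 2*26.982 + 3*28.085 + 12*15.999 = 495.348 g/mol.
Mass of Mn per formula unit: 2.64 × 54.938 = 145.036 g.
Weight fraction Mn = 145.036 / 495.348 = 0.2928.

29.28 wt%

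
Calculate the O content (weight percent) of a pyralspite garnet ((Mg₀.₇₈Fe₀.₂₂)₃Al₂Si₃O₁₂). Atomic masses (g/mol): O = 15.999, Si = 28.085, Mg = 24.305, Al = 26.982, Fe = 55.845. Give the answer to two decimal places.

45.29 weight percent

Molar mass of (Mg₀.₇₈Fe₀.₂₂)₃Al₂Si₃O₁₂: 2.34×24.305 + 0.66×55.845 + 2×26.982 + 3×28.085 + 12×15.999 = 423.938 g/mol.
Mass of O per formula unit: 12 × 15.999 = 191.988 g.
Weight fraction O = 191.988 / 423.938 = 0.4529.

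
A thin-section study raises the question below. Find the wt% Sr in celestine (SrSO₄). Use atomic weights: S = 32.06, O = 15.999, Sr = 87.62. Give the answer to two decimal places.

Molar mass of SrSO₄: 1·87.62 + 1·32.06 + 4·15.999 = 183.676 g/mol.
Mass of Sr per formula unit: 1 × 87.62 = 87.620 g.
Weight fraction Sr = 87.620 / 183.676 = 0.4770.

47.70 wt%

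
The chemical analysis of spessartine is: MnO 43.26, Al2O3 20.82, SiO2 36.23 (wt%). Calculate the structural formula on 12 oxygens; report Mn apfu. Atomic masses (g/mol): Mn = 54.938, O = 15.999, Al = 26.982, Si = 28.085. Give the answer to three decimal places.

3.013 Mn apfu

MnO: 43.26/70.937 = 0.60984 mol → 0.60984 mol Mn, 0.60984 mol O.
Al2O3: 20.82/101.961 = 0.20420 mol → 0.40840 mol Al, 0.61260 mol O.
SiO2: 36.23/60.083 = 0.60300 mol → 0.60300 mol Si, 1.20600 mol O.
Total oxygen = 2.42844 mol. Normalization factor = 12/2.42844 = 4.94144.
Mn per 12 O = 0.60984 × 4.94144 = 3.013.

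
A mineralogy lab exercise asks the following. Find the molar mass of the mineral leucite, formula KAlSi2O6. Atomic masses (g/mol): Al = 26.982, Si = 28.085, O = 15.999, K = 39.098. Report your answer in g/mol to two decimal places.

218.24 g/mol

M = 1*39.098 + 1*26.982 + 2*28.085 + 6*15.999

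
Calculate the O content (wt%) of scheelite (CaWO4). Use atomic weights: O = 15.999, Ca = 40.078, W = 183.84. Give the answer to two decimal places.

Molar mass of CaWO4: 1·40.078 + 1·183.84 + 4·15.999 = 287.914 g/mol.
Mass of O per formula unit: 4 × 15.999 = 63.996 g.
Weight fraction O = 63.996 / 287.914 = 0.2223.

22.23 wt%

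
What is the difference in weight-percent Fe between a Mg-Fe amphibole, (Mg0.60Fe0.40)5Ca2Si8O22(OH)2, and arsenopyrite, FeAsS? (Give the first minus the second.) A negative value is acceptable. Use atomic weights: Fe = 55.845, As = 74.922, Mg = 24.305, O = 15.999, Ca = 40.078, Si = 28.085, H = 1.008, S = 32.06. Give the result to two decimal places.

Fe in (Mg0.60Fe0.40)5Ca2Si8O22(OH)2: molar mass 875.433 g/mol; 2×55.845 = 111.690 g → 12.76 wt%.
Fe in FeAsS: molar mass 162.827 g/mol; 1×55.845 = 55.845 g → 34.30 wt%.
Difference = 12.76 − 34.30 = -21.54 percentage points.

-21.54 percentage points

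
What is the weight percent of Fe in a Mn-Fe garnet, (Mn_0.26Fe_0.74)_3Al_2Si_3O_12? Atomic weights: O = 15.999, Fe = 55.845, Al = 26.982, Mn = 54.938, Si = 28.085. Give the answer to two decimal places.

24.94 weight percent

Formula mass = 0.78×54.938 + 2.22×55.845 + 2×26.982 + 3×28.085 + 12×15.999 = 497.035 g/mol, of which 123.976 g is Fe.
So Fe makes up 123.976/497.035 = 0.2494 of the mass, i.e. 24.94%.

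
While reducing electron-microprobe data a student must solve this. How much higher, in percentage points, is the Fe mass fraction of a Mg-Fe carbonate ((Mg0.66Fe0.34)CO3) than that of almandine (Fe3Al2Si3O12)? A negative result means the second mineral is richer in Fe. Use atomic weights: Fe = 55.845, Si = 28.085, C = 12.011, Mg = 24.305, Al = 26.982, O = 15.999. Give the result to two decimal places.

-13.68 percentage points

First mineral: 18.987 g Fe in 95.037 g formula = 19.98 wt% Fe.
Second mineral: 167.535 g Fe in 497.742 g formula = 33.66 wt% Fe.
19.98% − 33.66% gives a difference of -13.68 percentage points.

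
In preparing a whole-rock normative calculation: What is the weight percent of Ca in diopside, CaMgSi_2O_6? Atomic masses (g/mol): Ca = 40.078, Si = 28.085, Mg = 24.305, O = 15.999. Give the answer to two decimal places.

18.51 mass %

M(CaMgSi_2O_6) = 216.547 g/mol.
Ca contributes 1 × 40.078 = 40.078 g per mole.
40.078/216.547 = 0.1851 → 18.51%.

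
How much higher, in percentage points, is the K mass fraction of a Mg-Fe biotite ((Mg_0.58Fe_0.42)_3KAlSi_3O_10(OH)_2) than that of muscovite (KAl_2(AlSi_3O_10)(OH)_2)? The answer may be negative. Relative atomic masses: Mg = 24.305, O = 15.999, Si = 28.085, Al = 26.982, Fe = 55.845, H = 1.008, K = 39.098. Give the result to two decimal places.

First mineral: 39.098 g K in 456.994 g formula = 8.56 wt% K.
Second mineral: 39.098 g K in 398.303 g formula = 9.82 wt% K.
8.56% − 9.82% gives a difference of -1.26 percentage points.

-1.26 percentage points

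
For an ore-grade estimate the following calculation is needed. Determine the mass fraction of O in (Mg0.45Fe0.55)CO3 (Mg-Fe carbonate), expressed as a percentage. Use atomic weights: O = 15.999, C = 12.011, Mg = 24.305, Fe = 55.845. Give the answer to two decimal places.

47.21 weight percent

Formula mass = 0.45*24.305 + 0.55*55.845 + 1*12.011 + 3*15.999 = 101.660 g/mol, of which 47.997 g is O.
So O makes up 47.997/101.660 = 0.4721 of the mass, i.e. 47.21%.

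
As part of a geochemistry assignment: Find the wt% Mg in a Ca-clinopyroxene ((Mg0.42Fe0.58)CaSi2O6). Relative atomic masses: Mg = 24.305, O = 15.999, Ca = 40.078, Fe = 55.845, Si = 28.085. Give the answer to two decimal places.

Formula mass = 0.42×24.305 + 0.58×55.845 + 1×40.078 + 2×28.085 + 6×15.999 = 234.840 g/mol, of which 10.208 g is Mg.
So Mg makes up 10.208/234.840 = 0.0435 of the mass, i.e. 4.35%.

4.35 mass %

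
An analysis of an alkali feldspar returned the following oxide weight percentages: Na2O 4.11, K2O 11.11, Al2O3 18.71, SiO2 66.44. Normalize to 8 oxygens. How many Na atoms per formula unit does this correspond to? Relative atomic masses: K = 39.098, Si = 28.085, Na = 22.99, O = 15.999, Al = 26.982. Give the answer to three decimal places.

0.360 Na apfu

4.11 wt% Na2O ÷ 61.979 g/mol = 0.06631 mol, giving 0.13262 Na and 0.06631 O.
11.11 wt% K2O ÷ 94.195 g/mol = 0.11795 mol, giving 0.23590 K and 0.11795 O.
18.71 wt% Al2O3 ÷ 101.961 g/mol = 0.18350 mol, giving 0.36700 Al and 0.55050 O.
66.44 wt% SiO2 ÷ 60.083 g/mol = 1.10580 mol, giving 1.10580 Si and 2.21160 O.
Oxygen sums to 2.94636; scaling by 8/2.94636 = 2.71521 puts the formula on 8 O.
Na: 0.13262 × 2.71521 = 0.360 atoms per formula unit.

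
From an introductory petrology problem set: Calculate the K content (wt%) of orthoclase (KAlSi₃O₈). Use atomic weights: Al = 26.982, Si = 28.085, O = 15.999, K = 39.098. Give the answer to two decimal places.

14.05 wt%

M(KAlSi₃O₈) = 278.327 g/mol.
K contributes 1 × 39.098 = 39.098 g per mole.
39.098/278.327 = 0.1405 → 14.05%.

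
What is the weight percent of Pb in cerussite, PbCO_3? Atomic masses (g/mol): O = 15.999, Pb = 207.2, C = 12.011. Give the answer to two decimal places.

Molar mass of PbCO_3: 1*207.2 + 1*12.011 + 3*15.999 = 267.208 g/mol.
Mass of Pb per formula unit: 1 × 207.2 = 207.200 g.
Weight fraction Pb = 207.200 / 267.208 = 0.7754.

77.54 mass %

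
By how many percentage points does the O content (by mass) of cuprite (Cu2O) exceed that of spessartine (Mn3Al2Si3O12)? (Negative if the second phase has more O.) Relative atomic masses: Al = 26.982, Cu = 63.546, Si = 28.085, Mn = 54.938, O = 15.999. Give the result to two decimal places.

First mineral: 15.999 g O in 143.091 g formula = 11.18 wt% O.
Second mineral: 191.988 g O in 495.021 g formula = 38.78 wt% O.
11.18% − 38.78% gives a difference of -27.60 percentage points.

-27.60 percentage points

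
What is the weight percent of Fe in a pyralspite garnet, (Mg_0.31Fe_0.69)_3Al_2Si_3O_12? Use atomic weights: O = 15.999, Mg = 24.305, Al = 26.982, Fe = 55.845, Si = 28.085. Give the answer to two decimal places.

24.68 weight percent

M((Mg_0.31Fe_0.69)_3Al_2Si_3O_12) = 468.410 g/mol.
Fe contributes 2.07 × 55.845 = 115.599 g per mole.
115.599/468.410 = 0.2468 → 24.68%.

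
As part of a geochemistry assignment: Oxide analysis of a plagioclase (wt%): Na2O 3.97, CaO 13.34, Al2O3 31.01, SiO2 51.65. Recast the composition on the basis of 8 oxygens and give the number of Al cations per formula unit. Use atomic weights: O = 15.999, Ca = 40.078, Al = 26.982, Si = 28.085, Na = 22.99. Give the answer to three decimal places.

Na2O: 3.97/61.979 = 0.06405 mol → 0.12810 mol Na, 0.06405 mol O.
CaO: 13.34/56.077 = 0.23789 mol → 0.23789 mol Ca, 0.23789 mol O.
Al2O3: 31.01/101.961 = 0.30414 mol → 0.60828 mol Al, 0.91242 mol O.
SiO2: 51.65/60.083 = 0.85964 mol → 0.85964 mol Si, 1.71928 mol O.
Total oxygen = 2.93364 mol. Normalization factor = 8/2.93364 = 2.72699.
Al per 8 O = 0.60828 × 2.72699 = 1.659.

1.659 Al apfu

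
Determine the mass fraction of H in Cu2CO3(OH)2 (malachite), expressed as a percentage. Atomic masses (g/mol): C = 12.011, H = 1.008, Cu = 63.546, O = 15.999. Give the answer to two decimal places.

M(Cu2CO3(OH)2) = 221.114 g/mol.
H contributes 2 × 1.008 = 2.016 g per mole.
2.016/221.114 = 0.0091 → 0.91%.

0.91 mass %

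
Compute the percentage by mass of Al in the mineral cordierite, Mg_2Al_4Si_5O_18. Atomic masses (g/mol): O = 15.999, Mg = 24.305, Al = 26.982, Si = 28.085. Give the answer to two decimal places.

18.45 weight percent

M(Mg_2Al_4Si_5O_18) = 584.945 g/mol.
Al contributes 4 × 26.982 = 107.928 g per mole.
107.928/584.945 = 0.1845 → 18.45%.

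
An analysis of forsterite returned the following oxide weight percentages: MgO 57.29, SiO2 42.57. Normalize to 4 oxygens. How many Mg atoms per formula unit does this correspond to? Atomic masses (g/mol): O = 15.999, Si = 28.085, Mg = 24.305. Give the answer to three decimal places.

MgO: 57.29/40.304 = 1.42145 mol → 1.42145 mol Mg, 1.42145 mol O.
SiO2: 42.57/60.083 = 0.70852 mol → 0.70852 mol Si, 1.41704 mol O.
Total oxygen = 2.83849 mol. Normalization factor = 4/2.83849 = 1.40920.
Mg per 4 O = 1.42145 × 1.40920 = 2.003.

2.003 Mg apfu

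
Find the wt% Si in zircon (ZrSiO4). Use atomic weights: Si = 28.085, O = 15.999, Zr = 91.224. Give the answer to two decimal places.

Molar mass of ZrSiO4: 1*91.224 + 1*28.085 + 4*15.999 = 183.305 g/mol.
Mass of Si per formula unit: 1 × 28.085 = 28.085 g.
Weight fraction Si = 28.085 / 183.305 = 0.1532.

15.32 weight percent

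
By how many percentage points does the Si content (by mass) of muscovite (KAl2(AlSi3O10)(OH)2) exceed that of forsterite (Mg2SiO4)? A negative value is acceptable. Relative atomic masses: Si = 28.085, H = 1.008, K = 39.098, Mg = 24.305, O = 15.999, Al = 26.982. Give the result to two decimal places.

M(KAl2(AlSi3O10)(OH)2) = 398.303 g/mol, so wt% Si = 84.255/398.303 × 100 = 21.15%.
M(Mg2SiO4) = 140.691 g/mol, so wt% Si = 28.085/140.691 × 100 = 19.96%.
21.15 − 19.96 = 1.19 pp.

1.19 percentage points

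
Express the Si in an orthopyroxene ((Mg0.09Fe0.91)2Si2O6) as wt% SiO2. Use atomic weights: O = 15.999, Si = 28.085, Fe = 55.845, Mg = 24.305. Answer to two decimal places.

Formula mass = 258.177 g/mol.
2 Si → 2.0000 mol SiO2 per formula unit; M(SiO2) = 60.083, so SiO2 mass = 120.166 g.
120.166/258.177 × 100 = 46.54 wt%.

46.54 wt%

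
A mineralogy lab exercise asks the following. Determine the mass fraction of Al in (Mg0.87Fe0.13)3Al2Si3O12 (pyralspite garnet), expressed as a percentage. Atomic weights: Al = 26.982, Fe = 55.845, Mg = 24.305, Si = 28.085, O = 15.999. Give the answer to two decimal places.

12.99 mass %

Molar mass of (Mg0.87Fe0.13)3Al2Si3O12: 2.61·24.305 + 0.39·55.845 + 2·26.982 + 3·28.085 + 12·15.999 = 415.423 g/mol.
Mass of Al per formula unit: 2 × 26.982 = 53.964 g.
Weight fraction Al = 53.964 / 415.423 = 0.1299.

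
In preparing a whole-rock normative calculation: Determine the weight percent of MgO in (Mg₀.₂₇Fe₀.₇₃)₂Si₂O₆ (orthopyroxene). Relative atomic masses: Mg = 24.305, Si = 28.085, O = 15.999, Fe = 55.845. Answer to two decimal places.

8.82 wt%

Formula mass = 246.822 g/mol.
0.54 Mg → 0.5400 mol MgO per formula unit; M(MgO) = 40.304, so MgO mass = 21.764 g.
21.764/246.822 × 100 = 8.82 wt%.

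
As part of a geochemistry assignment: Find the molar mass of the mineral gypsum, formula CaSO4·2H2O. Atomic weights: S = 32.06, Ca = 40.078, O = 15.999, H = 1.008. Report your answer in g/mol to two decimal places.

172.16 g/mol

Ca: 1 × 40.078 = 40.0780
S: 1 × 32.06 = 32.0600
O: 6 × 15.999 = 95.9940
H: 4 × 1.008 = 4.0320
Summing the contributions gives the formula mass.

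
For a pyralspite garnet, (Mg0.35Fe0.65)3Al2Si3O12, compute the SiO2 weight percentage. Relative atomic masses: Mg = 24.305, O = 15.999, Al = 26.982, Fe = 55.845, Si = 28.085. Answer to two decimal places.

38.79 wt%

M((Mg0.35Fe0.65)3Al2Si3O12) = 464.625 g/mol; M(SiO2) = 60.083 g/mol.
Moles SiO2 per formula unit = 3 Si ÷ 1 = 3.0000.
SiO2 fraction = (3.0000 × 60.083) / 464.625 = 180.249/464.625 = 0.3879.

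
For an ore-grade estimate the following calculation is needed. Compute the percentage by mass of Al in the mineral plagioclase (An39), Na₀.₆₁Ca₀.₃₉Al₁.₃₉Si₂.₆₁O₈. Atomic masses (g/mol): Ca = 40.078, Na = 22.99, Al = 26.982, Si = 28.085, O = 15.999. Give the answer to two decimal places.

13.97 weight percent

Formula mass = 0.61*22.99 + 0.39*40.078 + 1.39*26.982 + 2.61*28.085 + 8*15.999 = 268.453 g/mol, of which 37.505 g is Al.
So Al makes up 37.505/268.453 = 0.1397 of the mass, i.e. 13.97%.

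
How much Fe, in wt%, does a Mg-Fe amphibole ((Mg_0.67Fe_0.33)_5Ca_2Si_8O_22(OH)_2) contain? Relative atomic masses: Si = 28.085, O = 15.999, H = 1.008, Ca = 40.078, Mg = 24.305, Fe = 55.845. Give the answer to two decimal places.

10.66 wt%

Molar mass of (Mg_0.67Fe_0.33)_5Ca_2Si_8O_22(OH)_2: 3.35·24.305 + 1.65·55.845 + 2·40.078 + 8·28.085 + 24·15.999 + 2·1.008 = 864.394 g/mol.
Mass of Fe per formula unit: 1.65 × 55.845 = 92.144 g.
Weight fraction Fe = 92.144 / 864.394 = 0.1066.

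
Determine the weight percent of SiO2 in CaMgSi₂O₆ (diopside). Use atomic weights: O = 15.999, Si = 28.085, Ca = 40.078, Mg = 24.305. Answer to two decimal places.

Molar mass of CaMgSi₂O₆ = 1*40.078 + 1*24.305 + 2*28.085 + 6*15.999 = 216.547 g/mol.
Each formula unit contains 2 Si, equivalent to 2/1 = 2.0000 mol SiO2.
M(SiO2) = 1×28.085 + 2×15.999 = 60.083 g/mol.
Mass of SiO2 per formula unit = 2.0000 × 60.083 = 120.166 g.
SiO2 wt% = 120.166 / 216.547 × 100 = 55.49%.

55.49 wt%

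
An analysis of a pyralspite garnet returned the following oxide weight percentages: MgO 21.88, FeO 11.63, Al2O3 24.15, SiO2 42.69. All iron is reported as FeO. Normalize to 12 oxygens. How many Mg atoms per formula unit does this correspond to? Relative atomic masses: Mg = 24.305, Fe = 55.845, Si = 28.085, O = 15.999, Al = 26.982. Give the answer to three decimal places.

21.88 wt% MgO ÷ 40.304 g/mol = 0.54287 mol, giving 0.54287 Mg and 0.54287 O.
11.63 wt% FeO ÷ 71.844 g/mol = 0.16188 mol, giving 0.16188 Fe and 0.16188 O.
24.15 wt% Al2O3 ÷ 101.961 g/mol = 0.23686 mol, giving 0.47372 Al and 0.71058 O.
42.69 wt% SiO2 ÷ 60.083 g/mol = 0.71052 mol, giving 0.71052 Si and 1.42104 O.
Oxygen sums to 2.83637; scaling by 12/2.83637 = 4.23076 puts the formula on 12 O.
Mg: 0.54287 × 4.23076 = 2.297 atoms per formula unit.

2.297 Mg apfu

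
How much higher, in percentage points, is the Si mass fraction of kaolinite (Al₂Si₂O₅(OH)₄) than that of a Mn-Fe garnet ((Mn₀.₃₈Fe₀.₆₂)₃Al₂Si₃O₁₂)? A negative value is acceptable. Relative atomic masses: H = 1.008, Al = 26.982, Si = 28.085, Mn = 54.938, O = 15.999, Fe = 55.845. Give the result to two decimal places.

M(Al₂Si₂O₅(OH)₄) = 258.157 g/mol, so wt% Si = 56.170/258.157 × 100 = 21.76%.
M((Mn₀.₃₈Fe₀.₆₂)₃Al₂Si₃O₁₂) = 496.708 g/mol, so wt% Si = 84.255/496.708 × 100 = 16.96%.
21.76 − 16.96 = 4.80 pp.

4.80 percentage points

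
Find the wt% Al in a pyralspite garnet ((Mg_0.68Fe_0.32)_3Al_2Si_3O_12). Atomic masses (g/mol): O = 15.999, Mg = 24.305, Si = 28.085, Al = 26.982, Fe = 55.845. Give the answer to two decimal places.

12.45 weight percent

Formula mass = 2.04·24.305 + 0.96·55.845 + 2·26.982 + 3·28.085 + 12·15.999 = 433.400 g/mol, of which 53.964 g is Al.
So Al makes up 53.964/433.400 = 0.1245 of the mass, i.e. 12.45%.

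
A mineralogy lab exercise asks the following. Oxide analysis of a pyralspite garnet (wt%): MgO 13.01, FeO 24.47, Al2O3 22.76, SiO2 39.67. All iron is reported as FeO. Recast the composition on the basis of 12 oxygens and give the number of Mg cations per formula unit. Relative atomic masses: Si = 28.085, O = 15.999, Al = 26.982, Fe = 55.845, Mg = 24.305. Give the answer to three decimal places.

13.01 wt% MgO ÷ 40.304 g/mol = 0.32280 mol, giving 0.32280 Mg and 0.32280 O.
24.47 wt% FeO ÷ 71.844 g/mol = 0.34060 mol, giving 0.34060 Fe and 0.34060 O.
22.76 wt% Al2O3 ÷ 101.961 g/mol = 0.22322 mol, giving 0.44644 Al and 0.66966 O.
39.67 wt% SiO2 ÷ 60.083 g/mol = 0.66025 mol, giving 0.66025 Si and 1.32050 O.
Oxygen sums to 2.65356; scaling by 12/2.65356 = 4.52223 puts the formula on 12 O.
Mg: 0.32280 × 4.52223 = 1.460 atoms per formula unit.

1.460 Mg apfu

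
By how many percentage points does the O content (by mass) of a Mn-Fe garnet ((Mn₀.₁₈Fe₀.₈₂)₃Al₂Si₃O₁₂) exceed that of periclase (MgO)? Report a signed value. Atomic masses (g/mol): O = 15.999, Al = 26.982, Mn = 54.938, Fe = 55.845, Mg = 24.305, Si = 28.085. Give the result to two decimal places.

-1.09 percentage points

O in (Mn₀.₁₈Fe₀.₈₂)₃Al₂Si₃O₁₂: molar mass 497.252 g/mol; 12×15.999 = 191.988 g → 38.61 wt%.
O in MgO: molar mass 40.304 g/mol; 1×15.999 = 15.999 g → 39.70 wt%.
Difference = 38.61 − 39.70 = -1.09 percentage points.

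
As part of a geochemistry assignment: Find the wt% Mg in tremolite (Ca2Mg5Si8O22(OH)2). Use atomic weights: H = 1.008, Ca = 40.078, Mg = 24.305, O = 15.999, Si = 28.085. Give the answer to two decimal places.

14.96 wt%

M(Ca2Mg5Si8O22(OH)2) = 812.353 g/mol.
Mg contributes 5 × 24.305 = 121.525 g per mole.
121.525/812.353 = 0.1496 → 14.96%.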